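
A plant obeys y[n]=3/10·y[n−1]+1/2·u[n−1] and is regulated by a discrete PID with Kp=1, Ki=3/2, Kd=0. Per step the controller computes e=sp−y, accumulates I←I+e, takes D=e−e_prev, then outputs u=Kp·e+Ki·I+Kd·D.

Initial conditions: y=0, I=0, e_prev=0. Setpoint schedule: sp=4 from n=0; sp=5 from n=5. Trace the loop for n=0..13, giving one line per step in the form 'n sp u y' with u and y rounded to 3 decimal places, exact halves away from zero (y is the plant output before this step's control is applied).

0 4 10.000 0.000
1 4 3.500 5.000
2 4 6.375 3.250
3 4 5.219 4.163
4 4 5.736 3.858
5 5 8.031 4.025
6 5 6.499 5.223
7 5 7.181 4.816
8 5 6.909 5.035
9 5 7.032 4.965
10 5 6.983 5.005
11 5 7.005 4.993
12 5 6.997 5.001
13 5 7.001 4.999

(exact arithmetic carried between steps; '≈' marks a value shown rounded to 6 d.p. or computed from one; I and e_prev carry over from the previous line; the table rounds u and y to 3 d.p., halves away from zero)
n=0: y=0, sp=4, e=sp−y=4; I=4, D=e−e_prev=4; u=1·4+3/2·4+0·4=10; next y=3/10·0+1/2·10=5
n=1: y=5, sp=4, e=sp−y=-1; I=3, D=e−e_prev=-5; u=1·(-1)+3/2·3+0·(-5)=3.5; next y=3/10·5+1/2·3.5=3.25
n=2: y=3.25, sp=4, e=sp−y=0.75; I=3.75, D=e−e_prev=1.75; u=1·0.75+3/2·3.75+0·1.75=6.375; next y=3/10·3.25+1/2·6.375=4.1625
n=3: y=4.1625, sp=4, e=sp−y=-0.1625; I=3.5875, D=e−e_prev=-0.9125; u=1·(-0.1625)+3/2·3.5875+0·(-0.9125)=5.21875; next y=3/10·4.1625+1/2·5.21875=3.858125
n=4: y=3.858125, sp=4, e=sp−y=0.141875; I=3.729375, D=e−e_prev=0.304375; u=1·0.141875+3/2·3.729375+0·0.304375≈5.735938; next y=3/10·3.858125+1/2·5.735938≈4.025406
n=5: y≈4.025406, sp=5, e=sp−y≈0.974594; I≈4.703969, D=e−e_prev≈0.832719; u=1·0.974594+3/2·4.703969+0·0.832719≈8.030547; next y=3/10·4.025406+1/2·8.030547≈5.222895
n=6: y≈5.222895, sp=5, e=sp−y≈-0.222895; I≈4.481073, D=e−e_prev≈-1.197489; u=1·(-0.222895)+3/2·4.481073+0·(-1.197489)≈6.498715; next y=3/10·5.222895+1/2·6.498715≈4.816226
n=7: y≈4.816226, sp=5, e=sp−y≈0.183774; I≈4.664847, D=e−e_prev≈0.406669; u=1·0.183774+3/2·4.664847+0·0.406669≈7.181045; next y=3/10·4.816226+1/2·7.181045≈5.035390
n=8: y≈5.035390, sp=5, e=sp−y≈-0.035390; I≈4.629457, D=e−e_prev≈-0.219164; u=1·(-0.035390)+3/2·4.629457+0·(-0.219164)≈6.908795; next y=3/10·5.035390+1/2·6.908795≈4.965015
n=9: y≈4.965015, sp=5, e=sp−y≈0.034985; I≈4.664442, D=e−e_prev≈0.070376; u=1·0.034985+3/2·4.664442+0·0.070376≈7.031649; next y=3/10·4.965015+1/2·7.031649≈5.005329
n=10: y≈5.005329, sp=5, e=sp−y≈-0.005329; I≈4.659114, D=e−e_prev≈-0.040314; u=1·(-0.005329)+3/2·4.659114+0·(-0.040314)≈6.983341; next y=3/10·5.005329+1/2·6.983341≈4.993269
n=11: y≈4.993269, sp=5, e=sp−y≈0.006731; I≈4.665844, D=e−e_prev≈0.012059; u=1·0.006731+3/2·4.665844+0·0.012059≈7.005497; next y=3/10·4.993269+1/2·7.005497≈5.000729
n=12: y≈5.000729, sp=5, e=sp−y≈-0.000729; I≈4.665115, D=e−e_prev≈-0.007460; u=1·(-0.000729)+3/2·4.665115+0·(-0.007460)≈6.996943; next y=3/10·5.000729+1/2·6.996943≈4.998690
n=13: y≈4.998690, sp=5, e=sp−y≈0.001310; I≈4.666425, D=e−e_prev≈0.002039; u=1·0.001310+3/2·4.666425+0·0.002039≈7.000947; next y=3/10·4.998690+1/2·7.000947≈5.000080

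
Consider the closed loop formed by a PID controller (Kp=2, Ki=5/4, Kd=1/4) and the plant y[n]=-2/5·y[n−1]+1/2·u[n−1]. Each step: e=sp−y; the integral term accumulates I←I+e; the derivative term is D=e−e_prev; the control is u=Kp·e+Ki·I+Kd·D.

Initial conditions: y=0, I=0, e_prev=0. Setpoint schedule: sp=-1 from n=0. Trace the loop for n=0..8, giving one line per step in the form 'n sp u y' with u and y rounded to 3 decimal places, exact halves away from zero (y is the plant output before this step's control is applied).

(exact arithmetic carried between steps; '≈' marks a value shown rounded to 6 d.p. or computed from one; I and e_prev carry over from the previous line; the table rounds u and y to 3 d.p., halves away from zero)
n=0: y=0, sp=-1, e=sp−y=-1; I=-1, D=e−e_prev=-1; u=2·(-1)+5/4·(-1)+1/4·(-1)=-3.5; next y=-2/5·0+1/2·(-3.5)=-1.75
n=1: y=-1.75, sp=-1, e=sp−y=0.75; I=-0.25, D=e−e_prev=1.75; u=2·0.75+5/4·(-0.25)+1/4·1.75=1.625; next y=-2/5·(-1.75)+1/2·1.625=1.5125
n=2: y=1.5125, sp=-1, e=sp−y=-2.5125; I=-2.7625, D=e−e_prev=-3.2625; u=2·(-2.5125)+5/4·(-2.7625)+1/4·(-3.2625)=-9.29375; next y=-2/5·1.5125+1/2·(-9.29375)=-5.251875
n=3: y=-5.251875, sp=-1, e=sp−y=4.251875; I=1.489375, D=e−e_prev=6.764375; u=2·4.251875+5/4·1.489375+1/4·6.764375≈12.056563; next y=-2/5·(-5.251875)+1/2·12.056563≈8.129031
n=4: y≈8.129031, sp=-1, e=sp−y≈-9.129031; I≈-7.639656, D=e−e_prev≈-13.380906; u=2·(-9.129031)+5/4·(-7.639656)+1/4·(-13.380906)≈-31.152859; next y=-2/5·8.129031+1/2·(-31.152859)≈-18.828042
n=5: y≈-18.828042, sp=-1, e=sp−y≈17.828042; I≈10.188386, D=e−e_prev≈26.957073; u=2·17.828042+5/4·10.188386+1/4·26.957073≈55.130835; next y=-2/5·(-18.828042)+1/2·55.130835≈35.096634
n=6: y≈35.096634, sp=-1, e=sp−y≈-36.096634; I≈-25.908249, D=e−e_prev≈-53.924677; u=2·(-36.096634)+5/4·(-25.908249)+1/4·(-53.924677)≈-118.059749; next y=-2/5·35.096634+1/2·(-118.059749)≈-73.068528
n=7: y≈-73.068528, sp=-1, e=sp−y≈72.068528; I≈46.160280, D=e−e_prev≈108.165163; u=2·72.068528+5/4·46.160280+1/4·108.165163≈228.878696; next y=-2/5·(-73.068528)+1/2·228.878696≈143.666759
n=8: y≈143.666759, sp=-1, e=sp−y≈-144.666759; I≈-98.506480, D=e−e_prev≈-216.735288; u=2·(-144.666759)+5/4·(-98.506480)+1/4·(-216.735288)≈-466.650441; next y=-2/5·143.666759+1/2·(-466.650441)≈-290.791924

0 -1 -3.500 0.000
1 -1 1.625 -1.750
2 -1 -9.294 1.513
3 -1 12.057 -5.252
4 -1 -31.153 8.129
5 -1 55.131 -18.828
6 -1 -118.060 35.097
7 -1 228.879 -73.069
8 -1 -466.650 143.667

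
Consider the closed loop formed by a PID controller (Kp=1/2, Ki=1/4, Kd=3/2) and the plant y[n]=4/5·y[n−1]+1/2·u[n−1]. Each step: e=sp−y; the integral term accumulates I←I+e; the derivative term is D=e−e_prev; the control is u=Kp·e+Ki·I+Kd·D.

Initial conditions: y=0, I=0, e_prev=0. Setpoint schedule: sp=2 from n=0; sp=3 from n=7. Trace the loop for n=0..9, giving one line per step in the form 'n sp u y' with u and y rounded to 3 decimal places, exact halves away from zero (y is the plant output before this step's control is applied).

(exact arithmetic carried between steps; '≈' marks a value shown rounded to 6 d.p. or computed from one; I and e_prev carry over from the previous line; the table rounds u and y to 3 d.p., halves away from zero)
n=0: y=0, sp=2, e=sp−y=2; I=2, D=e−e_prev=2; u=1/2·2+1/4·2+3/2·2=4.5; next y=4/5·0+1/2·4.5=2.25
n=1: y=2.25, sp=2, e=sp−y=-0.25; I=1.75, D=e−e_prev=-2.25; u=1/2·(-0.25)+1/4·1.75+3/2·(-2.25)=-3.0625; next y=4/5·2.25+1/2·(-3.0625)=0.26875
n=2: y=0.26875, sp=2, e=sp−y=1.73125; I=3.48125, D=e−e_prev=1.98125; u=1/2·1.73125+1/4·3.48125+3/2·1.98125≈4.707813; next y=4/5·0.26875+1/2·4.707813≈2.568906
n=3: y≈2.568906, sp=2, e=sp−y≈-0.568906; I≈2.912344, D=e−e_prev≈-2.300156; u=1/2·(-0.568906)+1/4·2.912344+3/2·(-2.300156)≈-3.006602; next y=4/5·2.568906+1/2·(-3.006602)≈0.551824
n=4: y≈0.551824, sp=2, e=sp−y≈1.448176; I≈4.360520, D=e−e_prev≈2.017082; u=1/2·1.448176+1/4·4.360520+3/2·2.017082≈4.839841; next y=4/5·0.551824+1/2·4.839841≈2.861380
n=5: y≈2.861380, sp=2, e=sp−y≈-0.861380; I≈3.499140, D=e−e_prev≈-2.309556; u=1/2·(-0.861380)+1/4·3.499140+3/2·(-2.309556)≈-3.020238; next y=4/5·2.861380+1/2·(-3.020238)≈0.778985
n=6: y≈0.778985, sp=2, e=sp−y≈1.221015; I≈4.720155, D=e−e_prev≈2.082395; u=1/2·1.221015+1/4·4.720155+3/2·2.082395≈4.914139; next y=4/5·0.778985+1/2·4.914139≈3.080257
n=7: y≈3.080257, sp=3, e=sp−y≈-0.080257; I≈4.639898, D=e−e_prev≈-1.301273; u=1/2·(-0.080257)+1/4·4.639898+3/2·(-1.301273)≈-0.832063; next y=4/5·3.080257+1/2·(-0.832063)≈2.048174
n=8: y≈2.048174, sp=3, e=sp−y≈0.951826; I≈5.591724, D=e−e_prev≈1.032083; u=1/2·0.951826+1/4·5.591724+3/2·1.032083≈3.421968; next y=4/5·2.048174+1/2·3.421968≈3.349524
n=9: y≈3.349524, sp=3, e=sp−y≈-0.349524; I≈5.242200, D=e−e_prev≈-1.301349; u=1/2·(-0.349524)+1/4·5.242200+3/2·(-1.301349)≈-0.816236; next y=4/5·3.349524+1/2·(-0.816236)≈2.271501

0 2 4.500 0.000
1 2 -3.063 2.250
2 2 4.708 0.269
3 2 -3.007 2.569
4 2 4.840 0.552
5 2 -3.020 2.861
6 2 4.914 0.779
7 3 -0.832 3.080
8 3 3.422 2.048
9 3 -0.816 3.350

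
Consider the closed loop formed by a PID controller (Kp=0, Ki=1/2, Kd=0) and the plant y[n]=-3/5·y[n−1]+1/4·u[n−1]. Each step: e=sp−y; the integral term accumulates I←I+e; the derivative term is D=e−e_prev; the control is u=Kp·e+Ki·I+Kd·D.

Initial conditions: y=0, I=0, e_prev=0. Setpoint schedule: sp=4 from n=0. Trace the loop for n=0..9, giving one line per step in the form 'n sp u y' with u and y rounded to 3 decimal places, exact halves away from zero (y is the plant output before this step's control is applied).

(exact arithmetic carried between steps; '≈' marks a value shown rounded to 6 d.p. or computed from one; I and e_prev carry over from the previous line; the table rounds u and y to 3 d.p., halves away from zero)
n=0: y=0, sp=4, e=sp−y=4; I=4, D=e−e_prev=4; u=0·4+1/2·4+0·4=2; next y=-3/5·0+1/4·2=0.5
n=1: y=0.5, sp=4, e=sp−y=3.5; I=7.5, D=e−e_prev=-0.5; u=0·3.5+1/2·7.5+0·(-0.5)=3.75; next y=-3/5·0.5+1/4·3.75=0.6375
n=2: y=0.6375, sp=4, e=sp−y=3.3625; I=10.8625, D=e−e_prev=-0.1375; u=0·3.3625+1/2·10.8625+0·(-0.1375)=5.43125; next y=-3/5·0.6375+1/4·5.43125≈0.975313
n=3: y≈0.975313, sp=4, e=sp−y≈3.024688; I≈13.887188, D=e−e_prev≈-0.337813; u=0·3.024688+1/2·13.887188+0·(-0.337813)≈6.943594; next y=-3/5·0.975313+1/4·6.943594≈1.150711
n=4: y≈1.150711, sp=4, e=sp−y≈2.849289; I≈16.736477, D=e−e_prev≈-0.175398; u=0·2.849289+1/2·16.736477+0·(-0.175398)≈8.368238; next y=-3/5·1.150711+1/4·8.368238≈1.401633
n=5: y≈1.401633, sp=4, e=sp−y≈2.598367; I≈19.334844, D=e−e_prev≈-0.250922; u=0·2.598367+1/2·19.334844+0·(-0.250922)≈9.667422; next y=-3/5·1.401633+1/4·9.667422≈1.575876
n=6: y≈1.575876, sp=4, e=sp−y≈2.424124; I≈21.758968, D=e−e_prev≈-0.174243; u=0·2.424124+1/2·21.758968+0·(-0.174243)≈10.879484; next y=-3/5·1.575876+1/4·10.879484≈1.774346
n=7: y≈1.774346, sp=4, e=sp−y≈2.225654; I≈23.984622, D=e−e_prev≈-0.198470; u=0·2.225654+1/2·23.984622+0·(-0.198470)≈11.992311; next y=-3/5·1.774346+1/4·11.992311≈1.933470
n=8: y≈1.933470, sp=4, e=sp−y≈2.066530; I≈26.051152, D=e−e_prev≈-0.159125; u=0·2.066530+1/2·26.051152+0·(-0.159125)≈13.025576; next y=-3/5·1.933470+1/4·13.025576≈2.096312
n=9: y≈2.096312, sp=4, e=sp−y≈1.903688; I≈27.954840, D=e−e_prev≈-0.162841; u=0·1.903688+1/2·27.954840+0·(-0.162841)≈13.977420; next y=-3/5·2.096312+1/4·13.977420≈2.236568

0 4 2.000 0.000
1 4 3.750 0.500
2 4 5.431 0.638
3 4 6.944 0.975
4 4 8.368 1.151
5 4 9.667 1.402
6 4 10.879 1.576
7 4 11.992 1.774
8 4 13.026 1.933
9 4 13.977 2.096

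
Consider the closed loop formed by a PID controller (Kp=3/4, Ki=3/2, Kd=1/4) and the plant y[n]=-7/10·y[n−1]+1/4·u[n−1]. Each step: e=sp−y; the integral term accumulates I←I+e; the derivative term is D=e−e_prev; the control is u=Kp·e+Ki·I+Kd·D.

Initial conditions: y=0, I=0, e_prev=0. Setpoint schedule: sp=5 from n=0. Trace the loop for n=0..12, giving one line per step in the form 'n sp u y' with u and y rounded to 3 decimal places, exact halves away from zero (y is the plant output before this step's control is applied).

(exact arithmetic carried between steps; '≈' marks a value shown rounded to 6 d.p. or computed from one; I and e_prev carry over from the previous line; the table rounds u and y to 3 d.p., halves away from zero)
n=0: y=0, sp=5, e=sp−y=5; I=5, D=e−e_prev=5; u=3/4·5+3/2·5+1/4·5=12.5; next y=-7/10·0+1/4·12.5=3.125
n=1: y=3.125, sp=5, e=sp−y=1.875; I=6.875, D=e−e_prev=-3.125; u=3/4·1.875+3/2·6.875+1/4·(-3.125)=10.9375; next y=-7/10·3.125+1/4·10.9375=0.546875
n=2: y=0.546875, sp=5, e=sp−y=4.453125; I=11.328125, D=e−e_prev=2.578125; u=3/4·4.453125+3/2·11.328125+1/4·2.578125≈20.976563; next y=-7/10·0.546875+1/4·20.976563≈4.861328
n=3: y≈4.861328, sp=5, e=sp−y≈0.138672; I≈11.466797, D=e−e_prev≈-4.314453; u=3/4·0.138672+3/2·11.466797+1/4·(-4.314453)≈16.225586; next y=-7/10·4.861328+1/4·16.225586≈0.653467
n=4: y≈0.653467, sp=5, e=sp−y≈4.346533; I≈15.813330, D=e−e_prev≈4.207861; u=3/4·4.346533+3/2·15.813330+1/4·4.207861≈28.031860; next y=-7/10·0.653467+1/4·28.031860≈6.550538
n=5: y≈6.550538, sp=5, e=sp−y≈-1.550538; I≈14.262792, D=e−e_prev≈-5.897072; u=3/4·(-1.550538)+3/2·14.262792+1/4·(-5.897072)≈18.757016; next y=-7/10·6.550538+1/4·18.757016≈0.103877
n=6: y≈0.103877, sp=5, e=sp−y≈4.896123; I≈19.158915, D=e−e_prev≈6.446661; u=3/4·4.896123+3/2·19.158915+1/4·6.446661≈34.022129; next y=-7/10·0.103877+1/4·34.022129≈8.432818
n=7: y≈8.432818, sp=5, e=sp−y≈-3.432818; I≈15.726096, D=e−e_prev≈-8.328941; u=3/4·(-3.432818)+3/2·15.726096+1/4·(-8.328941)≈18.932295; next y=-7/10·8.432818+1/4·18.932295≈-1.169899
n=8: y≈-1.169899, sp=5, e=sp−y≈6.169899; I≈21.895995, D=e−e_prev≈9.602717; u=3/4·6.169899+3/2·21.895995+1/4·9.602717≈39.872096; next y=-7/10·(-1.169899)+1/4·39.872096≈10.786953
n=9: y≈10.786953, sp=5, e=sp−y≈-5.786953; I≈16.109042, D=e−e_prev≈-11.956852; u=3/4·(-5.786953)+3/2·16.109042+1/4·(-11.956852)≈16.834135; next y=-7/10·10.786953+1/4·16.834135≈-3.342334
n=10: y≈-3.342334, sp=5, e=sp−y≈8.342334; I≈24.451376, D=e−e_prev≈14.129287; u=3/4·8.342334+3/2·24.451376+1/4·14.129287≈46.466135; next y=-7/10·(-3.342334)+1/4·46.466135≈13.956167
n=11: y≈13.956167, sp=5, e=sp−y≈-8.956167; I≈15.495208, D=e−e_prev≈-17.298501; u=3/4·(-8.956167)+3/2·15.495208+1/4·(-17.298501)≈12.201061; next y=-7/10·13.956167+1/4·12.201061≈-6.719052
n=12: y≈-6.719052, sp=5, e=sp−y≈11.719052; I≈27.214260, D=e−e_prev≈20.675219; u=3/4·11.719052+3/2·27.214260+1/4·20.675219≈54.779484; next y=-7/10·(-6.719052)+1/4·54.779484≈18.398207

0 5 12.500 0.000
1 5 10.938 3.125
2 5 20.977 0.547
3 5 16.226 4.861
4 5 28.032 0.653
5 5 18.757 6.551
6 5 34.022 0.104
7 5 18.932 8.433
8 5 39.872 -1.170
9 5 16.834 10.787
10 5 46.466 -3.342
11 5 12.201 13.956
12 5 54.779 -6.719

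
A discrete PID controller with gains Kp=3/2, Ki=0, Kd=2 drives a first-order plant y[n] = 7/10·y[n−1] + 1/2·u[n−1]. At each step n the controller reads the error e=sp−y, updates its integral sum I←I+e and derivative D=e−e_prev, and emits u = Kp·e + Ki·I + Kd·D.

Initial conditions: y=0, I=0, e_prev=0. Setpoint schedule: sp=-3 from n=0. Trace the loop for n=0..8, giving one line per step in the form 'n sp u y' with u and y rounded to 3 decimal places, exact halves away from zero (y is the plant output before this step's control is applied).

(exact arithmetic carried between steps; '≈' marks a value shown rounded to 6 d.p. or computed from one; I and e_prev carry over from the previous line; the table rounds u and y to 3 d.p., halves away from zero)
n=0: y=0, sp=-3, e=sp−y=-3; I=-3, D=e−e_prev=-3; u=3/2·(-3)+0·(-3)+2·(-3)=-10.5; next y=7/10·0+1/2·(-10.5)=-5.25
n=1: y=-5.25, sp=-3, e=sp−y=2.25; I=-0.75, D=e−e_prev=5.25; u=3/2·2.25+0·(-0.75)+2·5.25=13.875; next y=7/10·(-5.25)+1/2·13.875=3.2625
n=2: y=3.2625, sp=-3, e=sp−y=-6.2625; I=-7.0125, D=e−e_prev=-8.5125; u=3/2·(-6.2625)+0·(-7.0125)+2·(-8.5125)=-26.41875; next y=7/10·3.2625+1/2·(-26.41875)=-10.925625
n=3: y=-10.925625, sp=-3, e=sp−y=7.925625; I=0.913125, D=e−e_prev=14.188125; u=3/2·7.925625+0·0.913125+2·14.188125≈40.264688; next y=7/10·(-10.925625)+1/2·40.264688≈12.484406
n=4: y≈12.484406, sp=-3, e=sp−y≈-15.484406; I≈-14.571281, D=e−e_prev≈-23.410031; u=3/2·(-15.484406)+0·(-14.571281)+2·(-23.410031)≈-70.046672; next y=7/10·12.484406+1/2·(-70.046672)≈-26.284252
n=5: y≈-26.284252, sp=-3, e=sp−y≈23.284252; I≈8.712970, D=e−e_prev≈38.768658; u=3/2·23.284252+0·8.712970+2·38.768658≈112.463693; next y=7/10·(-26.284252)+1/2·112.463693≈37.832870
n=6: y≈37.832870, sp=-3, e=sp−y≈-40.832870; I≈-32.119900, D=e−e_prev≈-64.117122; u=3/2·(-40.832870)+0·(-32.119900)+2·(-64.117122)≈-189.483549; next y=7/10·37.832870+1/2·(-189.483549)≈-68.258765
n=7: y≈-68.258765, sp=-3, e=sp−y≈65.258765; I≈33.138865, D=e−e_prev≈106.091636; u=3/2·65.258765+0·33.138865+2·106.091636≈310.071420; next y=7/10·(-68.258765)+1/2·310.071420≈107.254574
n=8: y≈107.254574, sp=-3, e=sp−y≈-110.254574; I≈-77.115709, D=e−e_prev≈-175.513340; u=3/2·(-110.254574)+0·(-77.115709)+2·(-175.513340)≈-516.408540; next y=7/10·107.254574+1/2·(-516.408540)≈-183.126068

0 -3 -10.500 0.000
1 -3 13.875 -5.250
2 -3 -26.419 3.263
3 -3 40.265 -10.926
4 -3 -70.047 12.484
5 -3 112.464 -26.284
6 -3 -189.484 37.833
7 -3 310.071 -68.259
8 -3 -516.409 107.255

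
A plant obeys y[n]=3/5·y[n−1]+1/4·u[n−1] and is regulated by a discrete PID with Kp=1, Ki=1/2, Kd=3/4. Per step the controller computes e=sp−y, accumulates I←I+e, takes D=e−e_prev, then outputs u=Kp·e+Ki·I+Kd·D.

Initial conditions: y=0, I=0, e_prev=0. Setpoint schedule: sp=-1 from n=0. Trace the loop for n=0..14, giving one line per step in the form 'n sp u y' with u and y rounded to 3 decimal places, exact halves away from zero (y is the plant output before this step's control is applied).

(exact arithmetic carried between steps; '≈' marks a value shown rounded to 6 d.p. or computed from one; I and e_prev carry over from the previous line; the table rounds u and y to 3 d.p., halves away from zero)
n=0: y=0, sp=-1, e=sp−y=-1; I=-1, D=e−e_prev=-1; u=1·(-1)+1/2·(-1)+3/4·(-1)=-2.25; next y=3/5·0+1/4·(-2.25)=-0.5625
n=1: y=-0.5625, sp=-1, e=sp−y=-0.4375; I=-1.4375, D=e−e_prev=0.5625; u=1·(-0.4375)+1/2·(-1.4375)+3/4·0.5625=-0.734375; next y=3/5·(-0.5625)+1/4·(-0.734375)≈-0.521094
n=2: y≈-0.521094, sp=-1, e=sp−y≈-0.478906; I≈-1.916406, D=e−e_prev≈-0.041406; u=1·(-0.478906)+1/2·(-1.916406)+3/4·(-0.041406)≈-1.468164; next y=3/5·(-0.521094)+1/4·(-1.468164)≈-0.679697
n=3: y≈-0.679697, sp=-1, e=sp−y≈-0.320303; I≈-2.236709, D=e−e_prev≈0.158604; u=1·(-0.320303)+1/2·(-2.236709)+3/4·0.158604≈-1.319705; next y=3/5·(-0.679697)+1/4·(-1.319705)≈-0.737745
n=4: y≈-0.737745, sp=-1, e=sp−y≈-0.262255; I≈-2.498964, D=e−e_prev≈0.058047; u=1·(-0.262255)+1/2·(-2.498964)+3/4·0.058047≈-1.468202; next y=3/5·(-0.737745)+1/4·(-1.468202)≈-0.809697
n=5: y≈-0.809697, sp=-1, e=sp−y≈-0.190303; I≈-2.689267, D=e−e_prev≈0.071953; u=1·(-0.190303)+1/2·(-2.689267)+3/4·0.071953≈-1.480972; next y=3/5·(-0.809697)+1/4·(-1.480972)≈-0.856061
n=6: y≈-0.856061, sp=-1, e=sp−y≈-0.143939; I≈-2.833206, D=e−e_prev≈0.046364; u=1·(-0.143939)+1/2·(-2.833206)+3/4·0.046364≈-1.525769; next y=3/5·(-0.856061)+1/4·(-1.525769)≈-0.895079
n=7: y≈-0.895079, sp=-1, e=sp−y≈-0.104921; I≈-2.938127, D=e−e_prev≈0.039018; u=1·(-0.104921)+1/2·(-2.938127)+3/4·0.039018≈-1.544721; next y=3/5·(-0.895079)+1/4·(-1.544721)≈-0.923228
n=8: y≈-0.923228, sp=-1, e=sp−y≈-0.076772; I≈-3.014899, D=e−e_prev≈0.028149; u=1·(-0.076772)+1/2·(-3.014899)+3/4·0.028149≈-1.563110; next y=3/5·(-0.923228)+1/4·(-1.563110)≈-0.944714
n=9: y≈-0.944714, sp=-1, e=sp−y≈-0.055286; I≈-3.070185, D=e−e_prev≈0.021487; u=1·(-0.055286)+1/2·(-3.070185)+3/4·0.021487≈-1.574263; next y=3/5·(-0.944714)+1/4·(-1.574263)≈-0.960394
n=10: y≈-0.960394, sp=-1, e=sp−y≈-0.039606; I≈-3.109791, D=e−e_prev≈0.015680; u=1·(-0.039606)+1/2·(-3.109791)+3/4·0.015680≈-1.582741; next y=3/5·(-0.960394)+1/4·(-1.582741)≈-0.971922
n=11: y≈-0.971922, sp=-1, e=sp−y≈-0.028078; I≈-3.137869, D=e−e_prev≈0.011527; u=1·(-0.028078)+1/2·(-3.137869)+3/4·0.011527≈-1.588367; next y=3/5·(-0.971922)+1/4·(-1.588367)≈-0.980245
n=12: y≈-0.980245, sp=-1, e=sp−y≈-0.019755; I≈-3.157624, D=e−e_prev≈0.008323; u=1·(-0.019755)+1/2·(-3.157624)+3/4·0.008323≈-1.592325; next y=3/5·(-0.980245)+1/4·(-1.592325)≈-0.986228
n=13: y≈-0.986228, sp=-1, e=sp−y≈-0.013772; I≈-3.171396, D=e−e_prev≈0.005983; u=1·(-0.013772)+1/2·(-3.171396)+3/4·0.005983≈-1.594982; next y=3/5·(-0.986228)+1/4·(-1.594982)≈-0.990482
n=14: y≈-0.990482, sp=-1, e=sp−y≈-0.009518; I≈-3.180913, D=e−e_prev≈0.004254; u=1·(-0.009518)+1/2·(-3.180913)+3/4·0.004254≈-1.596783; next y=3/5·(-0.990482)+1/4·(-1.596783)≈-0.993485

0 -1 -2.250 0.000
1 -1 -0.734 -0.563
2 -1 -1.468 -0.521
3 -1 -1.320 -0.680
4 -1 -1.468 -0.738
5 -1 -1.481 -0.810
6 -1 -1.526 -0.856
7 -1 -1.545 -0.895
8 -1 -1.563 -0.923
9 -1 -1.574 -0.945
10 -1 -1.583 -0.960
11 -1 -1.588 -0.972
12 -1 -1.592 -0.980
13 -1 -1.595 -0.986
14 -1 -1.597 -0.990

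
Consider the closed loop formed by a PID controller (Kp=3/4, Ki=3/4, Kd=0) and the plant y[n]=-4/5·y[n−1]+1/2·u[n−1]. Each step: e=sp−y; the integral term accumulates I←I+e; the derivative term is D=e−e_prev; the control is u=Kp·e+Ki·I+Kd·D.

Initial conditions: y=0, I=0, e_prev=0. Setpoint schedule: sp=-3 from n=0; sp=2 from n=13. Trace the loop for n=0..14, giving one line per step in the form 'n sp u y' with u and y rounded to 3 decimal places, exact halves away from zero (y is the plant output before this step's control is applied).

0 -3 -4.500 0.000
1 -3 -3.375 -2.250
2 -3 -7.481 0.113
3 -3 -3.901 -3.831
4 -3 -10.695 1.114
5 -3 -2.751 -6.239
6 -3 -15.103 3.615
7 -3 1.024 -10.444
8 -3 -22.360 8.867
9 -3 9.451 -18.273
10 -3 -35.520 19.344
11 -3 26.591 -33.236
12 -3 -60.412 39.884
13 2 67.921 -62.113
14 2 -102.640 83.651

(exact arithmetic carried between steps; '≈' marks a value shown rounded to 6 d.p. or computed from one; I and e_prev carry over from the previous line; the table rounds u and y to 3 d.p., halves away from zero)
n=0: y=0, sp=-3, e=sp−y=-3; I=-3, D=e−e_prev=-3; u=3/4·(-3)+3/4·(-3)+0·(-3)=-4.5; next y=-4/5·0+1/2·(-4.5)=-2.25
n=1: y=-2.25, sp=-3, e=sp−y=-0.75; I=-3.75, D=e−e_prev=2.25; u=3/4·(-0.75)+3/4·(-3.75)+0·2.25=-3.375; next y=-4/5·(-2.25)+1/2·(-3.375)=0.1125
n=2: y=0.1125, sp=-3, e=sp−y=-3.1125; I=-6.8625, D=e−e_prev=-2.3625; u=3/4·(-3.1125)+3/4·(-6.8625)+0·(-2.3625)=-7.48125; next y=-4/5·0.1125+1/2·(-7.48125)=-3.830625
n=3: y=-3.830625, sp=-3, e=sp−y=0.830625; I=-6.031875, D=e−e_prev=3.943125; u=3/4·0.830625+3/4·(-6.031875)+0·3.943125≈-3.900938; next y=-4/5·(-3.830625)+1/2·(-3.900938)≈1.114031
n=4: y≈1.114031, sp=-3, e=sp−y≈-4.114031; I≈-10.145906, D=e−e_prev≈-4.944656; u=3/4·(-4.114031)+3/4·(-10.145906)+0·(-4.944656)≈-10.694953; next y=-4/5·1.114031+1/2·(-10.694953)≈-6.238702
n=5: y≈-6.238702, sp=-3, e=sp−y≈3.238702; I≈-6.907205, D=e−e_prev≈7.352733; u=3/4·3.238702+3/4·(-6.907205)+0·7.352733≈-2.751377; next y=-4/5·(-6.238702)+1/2·(-2.751377)≈3.615273
n=6: y≈3.615273, sp=-3, e=sp−y≈-6.615273; I≈-13.522477, D=e−e_prev≈-9.853974; u=3/4·(-6.615273)+3/4·(-13.522477)+0·(-9.853974)≈-15.103312; next y=-4/5·3.615273+1/2·(-15.103312)≈-10.443874
n=7: y≈-10.443874, sp=-3, e=sp−y≈7.443874; I≈-6.078603, D=e−e_prev≈14.059147; u=3/4·7.443874+3/4·(-6.078603)+0·14.059147≈1.023953; next y=-4/5·(-10.443874)+1/2·1.023953≈8.867076
n=8: y≈8.867076, sp=-3, e=sp−y≈-11.867076; I≈-17.945679, D=e−e_prev≈-19.310950; u=3/4·(-11.867076)+3/4·(-17.945679)+0·(-19.310950)≈-22.359566; next y=-4/5·8.867076+1/2·(-22.359566)≈-18.273444
n=9: y≈-18.273444, sp=-3, e=sp−y≈15.273444; I≈-2.672235, D=e−e_prev≈27.140520; u=3/4·15.273444+3/4·(-2.672235)+0·27.140520≈9.450907; next y=-4/5·(-18.273444)+1/2·9.450907≈19.344209
n=10: y≈19.344209, sp=-3, e=sp−y≈-22.344209; I≈-25.016444, D=e−e_prev≈-37.617653; u=3/4·(-22.344209)+3/4·(-25.016444)+0·(-37.617653)≈-35.520489; next y=-4/5·19.344209+1/2·(-35.520489)≈-33.235612
n=11: y≈-33.235612, sp=-3, e=sp−y≈30.235612; I≈5.219168, D=e−e_prev≈52.579820; u=3/4·30.235612+3/4·5.219168+0·52.579820≈26.591085; next y=-4/5·(-33.235612)+1/2·26.591085≈39.884032
n=12: y≈39.884032, sp=-3, e=sp−y≈-42.884032; I≈-37.664864, D=e−e_prev≈-73.119643; u=3/4·(-42.884032)+3/4·(-37.664864)+0·(-73.119643)≈-60.411671; next y=-4/5·39.884032+1/2·(-60.411671)≈-62.113061
n=13: y≈-62.113061, sp=2, e=sp−y≈64.113061; I≈26.448197, D=e−e_prev≈106.997093; u=3/4·64.113061+3/4·26.448197+0·106.997093≈67.920944; next y=-4/5·(-62.113061)+1/2·67.920944≈83.650921
n=14: y≈83.650921, sp=2, e=sp−y≈-81.650921; I≈-55.202723, D=e−e_prev≈-145.763982; u=3/4·(-81.650921)+3/4·(-55.202723)+0·(-145.763982)≈-102.640233; next y=-4/5·83.650921+1/2·(-102.640233)≈-118.240853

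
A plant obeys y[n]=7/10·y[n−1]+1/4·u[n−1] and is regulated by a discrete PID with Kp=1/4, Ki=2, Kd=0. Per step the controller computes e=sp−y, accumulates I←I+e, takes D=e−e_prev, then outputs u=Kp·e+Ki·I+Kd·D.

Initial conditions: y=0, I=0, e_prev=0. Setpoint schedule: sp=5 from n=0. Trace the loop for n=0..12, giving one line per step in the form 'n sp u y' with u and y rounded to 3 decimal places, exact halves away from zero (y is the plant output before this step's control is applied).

0 5 11.250 0.000
1 5 14.922 2.813
2 5 12.802 5.699
3 5 8.049 7.190
4 5 3.995 7.045
5 5 2.413 5.930
6 5 3.198 4.755
7 5 5.099 4.128
8 5 6.762 4.164
9 5 7.441 4.605
10 5 7.153 5.084
11 5 6.393 5.347
12 5 5.712 5.341

(exact arithmetic carried between steps; '≈' marks a value shown rounded to 6 d.p. or computed from one; I and e_prev carry over from the previous line; the table rounds u and y to 3 d.p., halves away from zero)
n=0: y=0, sp=5, e=sp−y=5; I=5, D=e−e_prev=5; u=1/4·5+2·5+0·5=11.25; next y=7/10·0+1/4·11.25=2.8125
n=1: y=2.8125, sp=5, e=sp−y=2.1875; I=7.1875, D=e−e_prev=-2.8125; u=1/4·2.1875+2·7.1875+0·(-2.8125)=14.921875; next y=7/10·2.8125+1/4·14.921875≈5.699219
n=2: y≈5.699219, sp=5, e=sp−y≈-0.699219; I≈6.488281, D=e−e_prev≈-2.886719; u=1/4·(-0.699219)+2·6.488281+0·(-2.886719)≈12.801758; next y=7/10·5.699219+1/4·12.801758≈7.189893
n=3: y≈7.189893, sp=5, e=sp−y≈-2.189893; I≈4.298389, D=e−e_prev≈-1.490674; u=1/4·(-2.189893)+2·4.298389+0·(-1.490674)≈8.049304; next y=7/10·7.189893+1/4·8.049304≈7.045251
n=4: y≈7.045251, sp=5, e=sp−y≈-2.045251; I≈2.253138, D=e−e_prev≈0.144642; u=1/4·(-2.045251)+2·2.253138+0·0.144642≈3.994963; next y=7/10·7.045251+1/4·3.994963≈5.930416
n=5: y≈5.930416, sp=5, e=sp−y≈-0.930416; I≈1.322721, D=e−e_prev≈1.114835; u=1/4·(-0.930416)+2·1.322721+0·1.114835≈2.412839; next y=7/10·5.930416+1/4·2.412839≈4.754501
n=6: y≈4.754501, sp=5, e=sp−y≈0.245499; I≈1.568220, D=e−e_prev≈1.175915; u=1/4·0.245499+2·1.568220+0·1.175915≈3.197815; next y=7/10·4.754501+1/4·3.197815≈4.127605
n=7: y≈4.127605, sp=5, e=sp−y≈0.872395; I≈2.440616, D=e−e_prev≈0.626897; u=1/4·0.872395+2·2.440616+0·0.626897≈5.099330; next y=7/10·4.127605+1/4·5.099330≈4.164156
n=8: y≈4.164156, sp=5, e=sp−y≈0.835844; I≈3.276460, D=e−e_prev≈-0.036551; u=1/4·0.835844+2·3.276460+0·(-0.036551)≈6.761881; next y=7/10·4.164156+1/4·6.761881≈4.605379
n=9: y≈4.605379, sp=5, e=sp−y≈0.394621; I≈3.671081, D=e−e_prev≈-0.441223; u=1/4·0.394621+2·3.671081+0·(-0.441223)≈7.440816; next y=7/10·4.605379+1/4·7.440816≈5.083970
n=10: y≈5.083970, sp=5, e=sp−y≈-0.083970; I≈3.587111, D=e−e_prev≈-0.478590; u=1/4·(-0.083970)+2·3.587111+0·(-0.478590)≈7.153230; next y=7/10·5.083970+1/4·7.153230≈5.347086
n=11: y≈5.347086, sp=5, e=sp−y≈-0.347086; I≈3.240025, D=e−e_prev≈-0.263117; u=1/4·(-0.347086)+2·3.240025+0·(-0.263117)≈6.393278; next y=7/10·5.347086+1/4·6.393278≈5.341280
n=12: y≈5.341280, sp=5, e=sp−y≈-0.341280; I≈2.898745, D=e−e_prev≈0.005806; u=1/4·(-0.341280)+2·2.898745+0·0.005806≈5.712170; next y=7/10·5.341280+1/4·5.712170≈5.166938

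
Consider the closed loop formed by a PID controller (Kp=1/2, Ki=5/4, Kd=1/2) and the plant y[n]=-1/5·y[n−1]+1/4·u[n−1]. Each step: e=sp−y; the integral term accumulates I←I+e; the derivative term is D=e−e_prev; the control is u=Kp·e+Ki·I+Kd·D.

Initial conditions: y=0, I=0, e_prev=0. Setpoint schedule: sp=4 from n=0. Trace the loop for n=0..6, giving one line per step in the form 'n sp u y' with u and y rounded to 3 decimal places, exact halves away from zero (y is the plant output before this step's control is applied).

0 4 9.000 0.000
1 4 6.938 2.250
2 4 12.423 1.284
3 4 11.814 2.849
4 4 15.082 2.384
5 4 14.822 3.294
6 4 16.716 3.047

(exact arithmetic carried between steps; '≈' marks a value shown rounded to 6 d.p. or computed from one; I and e_prev carry over from the previous line; the table rounds u and y to 3 d.p., halves away from zero)
n=0: y=0, sp=4, e=sp−y=4; I=4, D=e−e_prev=4; u=1/2·4+5/4·4+1/2·4=9; next y=-1/5·0+1/4·9=2.25
n=1: y=2.25, sp=4, e=sp−y=1.75; I=5.75, D=e−e_prev=-2.25; u=1/2·1.75+5/4·5.75+1/2·(-2.25)=6.9375; next y=-1/5·2.25+1/4·6.9375=1.284375
n=2: y=1.284375, sp=4, e=sp−y=2.715625; I=8.465625, D=e−e_prev=0.965625; u=1/2·2.715625+5/4·8.465625+1/2·0.965625≈12.422656; next y=-1/5·1.284375+1/4·12.422656≈2.848789
n=3: y≈2.848789, sp=4, e=sp−y≈1.151211; I≈9.616836, D=e−e_prev≈-1.564414; u=1/2·1.151211+5/4·9.616836+1/2·(-1.564414)≈11.814443; next y=-1/5·2.848789+1/4·11.814443≈2.383853
n=4: y≈2.383853, sp=4, e=sp−y≈1.616147; I≈11.232983, D=e−e_prev≈0.464936; u=1/2·1.616147+5/4·11.232983+1/2·0.464936≈15.081770; next y=-1/5·2.383853+1/4·15.081770≈3.293672
n=5: y≈3.293672, sp=4, e=sp−y≈0.706328; I≈11.939311, D=e−e_prev≈-0.909819; u=1/2·0.706328+5/4·11.939311+1/2·(-0.909819)≈14.822393; next y=-1/5·3.293672+1/4·14.822393≈3.046864
n=6: y≈3.046864, sp=4, e=sp−y≈0.953136; I≈12.892447, D=e−e_prev≈0.246808; u=1/2·0.953136+5/4·12.892447+1/2·0.246808≈16.715531; next y=-1/5·3.046864+1/4·16.715531≈3.569510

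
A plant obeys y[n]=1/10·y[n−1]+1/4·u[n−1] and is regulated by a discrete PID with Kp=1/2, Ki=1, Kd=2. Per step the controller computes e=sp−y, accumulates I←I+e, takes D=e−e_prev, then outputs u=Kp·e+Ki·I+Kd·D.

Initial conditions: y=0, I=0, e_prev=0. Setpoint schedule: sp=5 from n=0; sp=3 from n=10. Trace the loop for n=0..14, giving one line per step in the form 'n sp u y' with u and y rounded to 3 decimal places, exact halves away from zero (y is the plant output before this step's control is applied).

(exact arithmetic carried between steps; '≈' marks a value shown rounded to 6 d.p. or computed from one; I and e_prev carry over from the previous line; the table rounds u and y to 3 d.p., halves away from zero)
n=0: y=0, sp=5, e=sp−y=5; I=5, D=e−e_prev=5; u=1/2·5+1·5+2·5=17.5; next y=1/10·0+1/4·17.5=4.375
n=1: y=4.375, sp=5, e=sp−y=0.625; I=5.625, D=e−e_prev=-4.375; u=1/2·0.625+1·5.625+2·(-4.375)=-2.8125; next y=1/10·4.375+1/4·(-2.8125)=-0.265625
n=2: y=-0.265625, sp=5, e=sp−y=5.265625; I=10.890625, D=e−e_prev=4.640625; u=1/2·5.265625+1·10.890625+2·4.640625≈22.804688; next y=1/10·(-0.265625)+1/4·22.804688≈5.674609
n=3: y≈5.674609, sp=5, e=sp−y≈-0.674609; I≈10.216016, D=e−e_prev≈-5.940234; u=1/2·(-0.674609)+1·10.216016+2·(-5.940234)≈-2.001758; next y=1/10·5.674609+1/4·(-2.001758)≈0.067021
n=4: y≈0.067021, sp=5, e=sp−y≈4.932979; I≈15.148994, D=e−e_prev≈5.607588; u=1/2·4.932979+1·15.148994+2·5.607588≈28.830659; next y=1/10·0.067021+1/4·28.830659≈7.214367
n=5: y≈7.214367, sp=5, e=sp−y≈-2.214367; I≈12.934627, D=e−e_prev≈-7.147345; u=1/2·(-2.214367)+1·12.934627+2·(-7.147345)≈-2.467247; next y=1/10·7.214367+1/4·(-2.467247)≈0.104625
n=6: y≈0.104625, sp=5, e=sp−y≈4.895375; I≈17.830002, D=e−e_prev≈7.109742; u=1/2·4.895375+1·17.830002+2·7.109742≈34.497174; next y=1/10·0.104625+1/4·34.497174≈8.634756
n=7: y≈8.634756, sp=5, e=sp−y≈-3.634756; I≈14.195246, D=e−e_prev≈-8.530131; u=1/2·(-3.634756)+1·14.195246+2·(-8.530131)≈-4.682394; next y=1/10·8.634756+1/4·(-4.682394)≈-0.307123
n=8: y≈-0.307123, sp=5, e=sp−y≈5.307123; I≈19.502369, D=e−e_prev≈8.941879; u=1/2·5.307123+1·19.502369+2·8.941879≈40.039688; next y=1/10·(-0.307123)+1/4·40.039688≈9.979210
n=9: y≈9.979210, sp=5, e=sp−y≈-4.979210; I≈14.523159, D=e−e_prev≈-10.286333; u=1/2·(-4.979210)+1·14.523159+2·(-10.286333)≈-8.539111; next y=1/10·9.979210+1/4·(-8.539111)≈-1.136857
n=10: y≈-1.136857, sp=3, e=sp−y≈4.136857; I≈18.660016, D=e−e_prev≈9.116067; u=1/2·4.136857+1·18.660016+2·9.116067≈38.960577; next y=1/10·(-1.136857)+1/4·38.960577≈9.626459
n=11: y≈9.626459, sp=3, e=sp−y≈-6.626459; I≈12.033557, D=e−e_prev≈-10.763315; u=1/2·(-6.626459)+1·12.033557+2·(-10.763315)≈-12.806303; next y=1/10·9.626459+1/4·(-12.806303)≈-2.238930
n=12: y≈-2.238930, sp=3, e=sp−y≈5.238930; I≈17.272487, D=e−e_prev≈11.865389; u=1/2·5.238930+1·17.272487+2·11.865389≈43.622729; next y=1/10·(-2.238930)+1/4·43.622729≈10.681789
n=13: y≈10.681789, sp=3, e=sp−y≈-7.681789; I≈9.590698, D=e−e_prev≈-12.920719; u=1/2·(-7.681789)+1·9.590698+2·(-12.920719)≈-20.091635; next y=1/10·10.681789+1/4·(-20.091635)≈-3.954730
n=14: y≈-3.954730, sp=3, e=sp−y≈6.954730; I≈16.545428, D=e−e_prev≈14.636519; u=1/2·6.954730+1·16.545428+2·14.636519≈49.295831; next y=1/10·(-3.954730)+1/4·49.295831≈11.928485

0 5 17.500 0.000
1 5 -2.813 4.375
2 5 22.805 -0.266
3 5 -2.002 5.675
4 5 28.831 0.067
5 5 -2.467 7.214
6 5 34.497 0.105
7 5 -4.682 8.635
8 5 40.040 -0.307
9 5 -8.539 9.979
10 3 38.961 -1.137
11 3 -12.806 9.626
12 3 43.623 -2.239
13 3 -20.092 10.682
14 3 49.296 -3.955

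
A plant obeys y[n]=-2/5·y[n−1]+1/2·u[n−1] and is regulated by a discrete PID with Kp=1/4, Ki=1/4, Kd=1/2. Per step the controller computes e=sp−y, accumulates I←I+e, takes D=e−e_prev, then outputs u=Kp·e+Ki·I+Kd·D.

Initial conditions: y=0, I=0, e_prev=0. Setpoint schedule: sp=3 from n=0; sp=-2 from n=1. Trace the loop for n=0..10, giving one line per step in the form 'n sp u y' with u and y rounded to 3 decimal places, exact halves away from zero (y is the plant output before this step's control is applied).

0 3 3.000 0.000
1 -2 -4.250 1.500
2 -2 2.350 -2.725
3 -2 -4.571 2.265
4 -2 2.314 -3.192
5 -2 -5.742 2.434
6 -2 2.241 -3.844
7 -2 -6.940 2.658
8 -2 2.338 -4.533
9 -2 -8.139 2.982
10 -2 2.617 -5.263

(exact arithmetic carried between steps; '≈' marks a value shown rounded to 6 d.p. or computed from one; I and e_prev carry over from the previous line; the table rounds u and y to 3 d.p., halves away from zero)
n=0: y=0, sp=3, e=sp−y=3; I=3, D=e−e_prev=3; u=1/4·3+1/4·3+1/2·3=3; next y=-2/5·0+1/2·3=1.5
n=1: y=1.5, sp=-2, e=sp−y=-3.5; I=-0.5, D=e−e_prev=-6.5; u=1/4·(-3.5)+1/4·(-0.5)+1/2·(-6.5)=-4.25; next y=-2/5·1.5+1/2·(-4.25)=-2.725
n=2: y=-2.725, sp=-2, e=sp−y=0.725; I=0.225, D=e−e_prev=4.225; u=1/4·0.725+1/4·0.225+1/2·4.225=2.35; next y=-2/5·(-2.725)+1/2·2.35=2.265
n=3: y=2.265, sp=-2, e=sp−y=-4.265; I=-4.04, D=e−e_prev=-4.99; u=1/4·(-4.265)+1/4·(-4.04)+1/2·(-4.99)=-4.57125; next y=-2/5·2.265+1/2·(-4.57125)=-3.191625
n=4: y=-3.191625, sp=-2, e=sp−y=1.191625; I=-2.848375, D=e−e_prev=5.456625; u=1/4·1.191625+1/4·(-2.848375)+1/2·5.456625=2.314125; next y=-2/5·(-3.191625)+1/2·2.314125≈2.433713
n=5: y≈2.433713, sp=-2, e=sp−y≈-4.433713; I≈-7.282088, D=e−e_prev≈-5.625338; u=1/4·(-4.433713)+1/4·(-7.282088)+1/2·(-5.625338)≈-5.741619; next y=-2/5·2.433713+1/2·(-5.741619)≈-3.844294
n=6: y≈-3.844294, sp=-2, e=sp−y≈1.844294; I≈-5.437793, D=e−e_prev≈6.278007; u=1/4·1.844294+1/4·(-5.437793)+1/2·6.278007≈2.240629; next y=-2/5·(-3.844294)+1/2·2.240629≈2.658032
n=7: y≈2.658032, sp=-2, e=sp−y≈-4.658032; I≈-10.095825, D=e−e_prev≈-6.502327; u=1/4·(-4.658032)+1/4·(-10.095825)+1/2·(-6.502327)≈-6.939628; next y=-2/5·2.658032+1/2·(-6.939628)≈-4.533027
n=8: y≈-4.533027, sp=-2, e=sp−y≈2.533027; I≈-7.562799, D=e−e_prev≈7.191059; u=1/4·2.533027+1/4·(-7.562799)+1/2·7.191059≈2.338086; next y=-2/5·(-4.533027)+1/2·2.338086≈2.982254
n=9: y≈2.982254, sp=-2, e=sp−y≈-4.982254; I≈-12.545052, D=e−e_prev≈-7.515281; u=1/4·(-4.982254)+1/4·(-12.545052)+1/2·(-7.515281)≈-8.139467; next y=-2/5·2.982254+1/2·(-8.139467)≈-5.262635
n=10: y≈-5.262635, sp=-2, e=sp−y≈3.262635; I≈-9.282418, D=e−e_prev≈8.244889; u=1/4·3.262635+1/4·(-9.282418)+1/2·8.244889≈2.617499; next y=-2/5·(-5.262635)+1/2·2.617499≈3.413803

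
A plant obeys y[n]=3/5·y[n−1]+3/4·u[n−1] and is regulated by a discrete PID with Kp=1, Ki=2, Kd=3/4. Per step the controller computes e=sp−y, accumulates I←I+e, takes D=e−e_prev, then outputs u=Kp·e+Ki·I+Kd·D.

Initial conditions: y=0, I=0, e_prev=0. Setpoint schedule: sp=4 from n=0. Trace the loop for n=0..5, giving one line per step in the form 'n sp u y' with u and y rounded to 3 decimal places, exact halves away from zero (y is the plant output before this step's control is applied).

(exact arithmetic carried between steps; '≈' marks a value shown rounded to 6 d.p. or computed from one; I and e_prev carry over from the previous line; the table rounds u and y to 3 d.p., halves away from zero)
n=0: y=0, sp=4, e=sp−y=4; I=4, D=e−e_prev=4; u=1·4+2·4+3/4·4=15; next y=3/5·0+3/4·15=11.25
n=1: y=11.25, sp=4, e=sp−y=-7.25; I=-3.25, D=e−e_prev=-11.25; u=1·(-7.25)+2·(-3.25)+3/4·(-11.25)=-22.1875; next y=3/5·11.25+3/4·(-22.1875)=-9.890625
n=2: y=-9.890625, sp=4, e=sp−y=13.890625; I=10.640625, D=e−e_prev=21.140625; u=1·13.890625+2·10.640625+3/4·21.140625≈51.027344; next y=3/5·(-9.890625)+3/4·51.027344≈32.336133
n=3: y≈32.336133, sp=4, e=sp−y≈-28.336133; I≈-17.695508, D=e−e_prev≈-42.226758; u=1·(-28.336133)+2·(-17.695508)+3/4·(-42.226758)≈-95.397217; next y=3/5·32.336133+3/4·(-95.397217)≈-52.146233
n=4: y≈-52.146233, sp=4, e=sp−y≈56.146233; I≈38.450725, D=e−e_prev≈84.482366; u=1·56.146233+2·38.450725+3/4·84.482366≈196.409457; next y=3/5·(-52.146233)+3/4·196.409457≈116.019353
n=5: y≈116.019353, sp=4, e=sp−y≈-112.019353; I≈-73.568628, D=e−e_prev≈-168.165586; u=1·(-112.019353)+2·(-73.568628)+3/4·(-168.165586)≈-385.280799; next y=3/5·116.019353+3/4·(-385.280799)≈-219.348988

0 4 15.000 0.000
1 4 -22.188 11.250
2 4 51.027 -9.891
3 4 -95.397 32.336
4 4 196.409 -52.146
5 4 -385.281 116.019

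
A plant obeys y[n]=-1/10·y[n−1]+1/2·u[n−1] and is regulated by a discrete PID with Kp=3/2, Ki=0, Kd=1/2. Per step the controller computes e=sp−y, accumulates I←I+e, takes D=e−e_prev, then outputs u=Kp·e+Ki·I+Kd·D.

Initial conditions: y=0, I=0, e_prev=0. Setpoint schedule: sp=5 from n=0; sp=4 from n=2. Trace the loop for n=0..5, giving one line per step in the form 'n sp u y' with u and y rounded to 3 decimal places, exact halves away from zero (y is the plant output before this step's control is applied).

(exact arithmetic carried between steps; '≈' marks a value shown rounded to 6 d.p. or computed from one; I and e_prev carry over from the previous line; the table rounds u and y to 3 d.p., halves away from zero)
n=0: y=0, sp=5, e=sp−y=5; I=5, D=e−e_prev=5; u=3/2·5+0·5+1/2·5=10; next y=-1/10·0+1/2·10=5
n=1: y=5, sp=5, e=sp−y=0; I=5, D=e−e_prev=-5; u=3/2·0+0·5+1/2·(-5)=-2.5; next y=-1/10·5+1/2·(-2.5)=-1.75
n=2: y=-1.75, sp=4, e=sp−y=5.75; I=10.75, D=e−e_prev=5.75; u=3/2·5.75+0·10.75+1/2·5.75=11.5; next y=-1/10·(-1.75)+1/2·11.5=5.925
n=3: y=5.925, sp=4, e=sp−y=-1.925; I=8.825, D=e−e_prev=-7.675; u=3/2·(-1.925)+0·8.825+1/2·(-7.675)=-6.725; next y=-1/10·5.925+1/2·(-6.725)=-3.955
n=4: y=-3.955, sp=4, e=sp−y=7.955; I=16.78, D=e−e_prev=9.88; u=3/2·7.955+0·16.78+1/2·9.88=16.8725; next y=-1/10·(-3.955)+1/2·16.8725=8.83175
n=5: y=8.83175, sp=4, e=sp−y=-4.83175; I=11.94825, D=e−e_prev=-12.78675; u=3/2·(-4.83175)+0·11.94825+1/2·(-12.78675)=-13.641; next y=-1/10·8.83175+1/2·(-13.641)=-7.703675

0 5 10.000 0.000
1 5 -2.500 5.000
2 4 11.500 -1.750
3 4 -6.725 5.925
4 4 16.873 -3.955
5 4 -13.641 8.832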